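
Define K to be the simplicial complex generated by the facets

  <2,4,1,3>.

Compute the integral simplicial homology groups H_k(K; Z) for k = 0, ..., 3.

K has 4 vertices, 6 edges, 4 triangles, 1 3-simplex.
rank ∂_0 = 0, rank ∂_1 = 3 ⇒ b_0 = 4 − 0 − 3 = 1; all invariant factors of ∂_1 are 1 so no torsion. So H_0 ≅ Z.
rank ∂_1 = 3, rank ∂_2 = 3 ⇒ b_1 = 6 − 3 − 3 = 0; all invariant factors of ∂_2 are 1 so no torsion. So H_1 ≅ 0.
rank ∂_2 = 3, rank ∂_3 = 1 ⇒ b_2 = 4 − 3 − 1 = 0; all invariant factors of ∂_3 are 1 so no torsion. So H_2 ≅ 0.
rank ∂_3 = 1, rank ∂_4 = 0 ⇒ b_3 = 1 − 1 − 0 = 0. So H_3 ≅ 0.

H_0 ≅ Z,  H_1 = 0,  H_2 = 0,  H_3 = 0.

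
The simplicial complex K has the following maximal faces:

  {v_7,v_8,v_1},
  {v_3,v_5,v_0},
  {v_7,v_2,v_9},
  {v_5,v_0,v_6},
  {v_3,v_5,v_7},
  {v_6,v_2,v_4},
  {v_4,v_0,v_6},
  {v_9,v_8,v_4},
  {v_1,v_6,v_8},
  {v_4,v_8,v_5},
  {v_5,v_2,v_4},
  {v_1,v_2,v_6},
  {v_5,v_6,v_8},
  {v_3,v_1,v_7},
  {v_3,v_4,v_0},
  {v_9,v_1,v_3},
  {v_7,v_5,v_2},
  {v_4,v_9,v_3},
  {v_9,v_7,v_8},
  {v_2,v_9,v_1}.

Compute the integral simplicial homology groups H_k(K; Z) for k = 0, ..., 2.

H_0 ≅ Z,  H_1 ≅ Z ⊕ Z/2Z,  H_2 = 0.

Order the vertices as v_0 < v_1 < v_2 < v_3 < v_4 < v_5 < v_6 < v_7 < v_8 < v_9. Listing each simplex with vertices in this order, K has dimension 2 with simplices:

  0-simplices (10): [v_0], [v_1], [v_2], [v_3], [v_4], [v_5], [v_6], [v_7], [v_8], [v_9]
  1-simplices (30): (30 of them)
  2-simplices (20): (20 of them)

so the chain groups are C_0 ≅ Z^10, C_1 ≅ Z^30, C_2 ≅ Z^20.

Boundary ∂_1: C_1 → C_0 maps an edge to its endpoints' difference, ∂[p,q] = q − p.
The resulting 10×30 matrix has rank 9, and its Smith normal form has invariant factors (1,1,1,1,1,1,1,1,1).

The boundary map ∂_2: C_2 → C_1 sends each 2-simplex [p,q,r] to [q,r] − [p,r] + [p,q]. For instance
  ∂[v_2,v_4,v_6] = [v_4,v_6] − [v_2,v_6] + [v_2,v_4],
  ∂[v_1,v_3,v_7] = [v_3,v_7] − [v_1,v_7] + [v_1,v_3].
The 30×20 boundary matrix has rank 20 and Smith normal form diag(1,1,1,1,1,1,1,1,1,1,1,1,1,1,1,1,1,1,1,2).

Now H_k = ker ∂_k / im ∂_{k+1}, so:

  H_0: rank C_0 − rank ∂_1 = 10 − 9 = 1, and the invariant factors of ∂_1 are all 1, so H_0 = Z.
  H_1: rank ker ∂_1 − rank ∂_2 = (30 − 9) − 20 = 1, and ∂_2 has invariant factor 2 > 1, so H_1 = Z ⊕ Z/2Z.
  H_2: rank ker ∂_2 − rank ∂_3 = (20 − 20) − 0 = 0, and there is no ∂_3, so H_2 = 0.

As a check, the Euler characteristic is 10 − 30 + 20 = 0, which agrees with 1 − 1 + 0 = 0.
(K is a triangulation of the Klein bottle.)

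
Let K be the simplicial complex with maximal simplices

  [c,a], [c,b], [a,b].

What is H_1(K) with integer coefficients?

Fix the vertex order a < b < c and write every simplex with vertices in increasing order. Then dim K = 1 and the simplices of K are:

  0-simplices (3): a, b, c
  1-simplices (3): ab, ac, bc

so the chain groups are C_0 ≅ Z^3, C_1 ≅ Z^3.

∂_1: C_1 → C_0 maps an edge to its endpoints' difference, ∂[p,q] = q − p. For instance
  ∂bc = c − b.
The resulting 3×3 matrix has rank 2, and its Smith normal form has invariant factors (1,1).

Computing H_k = (kernel of ∂_k) / (image of ∂_{k+1}):

  H_1: rank ker ∂_1 − rank ∂_2 = (3 − 2) − 0 = 1, and there is no ∂_2, so H_1 = Z.

H_1 ≅ Z.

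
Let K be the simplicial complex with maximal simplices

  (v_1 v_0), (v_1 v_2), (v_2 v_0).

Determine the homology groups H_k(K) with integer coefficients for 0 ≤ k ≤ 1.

H_0 ≅ Z,  H_1 ≅ Z.

Fix the vertex order v_0 < v_1 < v_2 and write every simplex with vertices in increasing order. Then dim K = 1 and the simplices of K are:

  0-simplices (3): [v_0], [v_1], [v_2]
  1-simplices (3): [v_0,v_1], [v_0,v_2], [v_1,v_2]

Hence C_0 ≅ Z^3, C_1 ≅ Z^3.

Boundary ∂_1: C_1 → C_0 is given by ∂[p,q] = [q] − [p]. For instance
  ∂[v_1,v_2] = [v_2] − [v_1].
The resulting 3×3 matrix has rank 2, and its Smith normal form has invariant factors (1,1).

From H_k ≅ ker(∂_k) / im(∂_{k+1}) we obtain:

  H_0: rank C_0 − rank ∂_1 = 3 − 2 = 1, and the invariant factors of ∂_1 are all 1, so H_0 = Z.
  H_1: rank ker ∂_1 − rank ∂_2 = (3 − 2) − 0 = 1, and there is no ∂_2, so H_1 = Z.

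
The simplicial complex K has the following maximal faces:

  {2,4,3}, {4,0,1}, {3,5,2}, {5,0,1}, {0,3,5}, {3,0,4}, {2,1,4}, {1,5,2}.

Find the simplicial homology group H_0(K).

H_0 = Z.

Order the vertices as 0 < 1 < 2 < 3 < 4 < 5. Listing each simplex with vertices in this order, K has dimension 2 with simplices:

  0-simplices (6): [0], [1], [2], [3], [4], [5]
  1-simplices (12): [0,1], [0,3], [0,4], [0,5], [1,2], [1,4], [1,5], [2,3], [2,4], [2,5], [3,4], [3,5]
  2-simplices (8): [0,1,4], [0,1,5], [0,3,4], [0,3,5], [1,2,4], [1,2,5], [2,3,4], [2,3,5]

giving chain groups C_0 ≅ Z^6, C_1 ≅ Z^12, C_2 ≅ Z^8.

∂_1: C_1 → C_0 sends each edge [p,q] (with p < q) to q − p. For instance
  ∂[3,5] = [5] − [3].
This gives a 6×12 integer matrix of rank 5; reducing to Smith normal form yields diagonal entries (1,1,1,1,1).

∂_2: C_2 → C_1 sends each 2-simplex [p,q,r] to [q,r] − [p,r] + [p,q]. For instance
  ∂[2,3,4] = [3,4] − [2,4] + [2,3],
  ∂[1,2,4] = [2,4] − [1,4] + [1,2].
The resulting 12×8 matrix has rank 7, and its Smith normal form has invariant factors (1,1,1,1,1,1,1).

Computing H_k = (kernel of ∂_k) / (image of ∂_{k+1}):

  H_0: rank C_0 − rank ∂_1 = 6 − 5 = 1, and the invariant factors of ∂_1 are all 1, so H_0 ≅ Z.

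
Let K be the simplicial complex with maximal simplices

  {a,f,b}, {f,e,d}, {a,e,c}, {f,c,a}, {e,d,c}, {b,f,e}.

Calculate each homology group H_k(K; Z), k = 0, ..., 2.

Take the total order a < b < c < d < e < f on the vertex set. Then K (dimension 2) consists of the simplices:

  0-simplices (6): a, b, c, d, e, f
  1-simplices (12): ab, ac, ae, af, be, bf, cd, ce, cf, de, df, ef
  2-simplices (6): abf, ace, acf, bef, cde, def

Hence C_0 ≅ Z^6, C_1 ≅ Z^12, C_2 ≅ Z^6.

The boundary map ∂_1: C_1 → C_0 maps an edge to its endpoints' difference, ∂[p,q] = q − p. For instance
  ∂ae = e − a.
This gives a 6×12 integer matrix of rank 5; reducing to Smith normal form yields diagonal entries (1,1,1,1,1).

The boundary map ∂_2: C_2 → C_1 acts by ∂[p,q,r] = [q,r] − [p,r] + [p,q]. For instance
  ∂abf = bf − af + ab,
  ∂def = ef − df + de.
The 12×6 boundary matrix has rank 6 and Smith normal form diag(1,1,1,1,1,1).

Now H_k = ker ∂_k / im ∂_{k+1}, so:

  H_0: rank C_0 − rank ∂_1 = 6 − 5 = 1, and the invariant factors of ∂_1 are all 1, so H_0 = Z.
  H_1: rank ker ∂_1 − rank ∂_2 = (12 − 5) − 6 = 1, and the invariant factors of ∂_2 are all 1, so H_1 = Z.
  H_2: rank ker ∂_2 − rank ∂_3 = (6 − 6) − 0 = 0, and there is no ∂_3, so H_2 = 0.

As a check, the Euler characteristic is 6 − 12 + 6 = 0, which agrees with 1 − 1 + 0 = 0.
(K is a triangulation of the cylinder S^1 x I.)

H_0 = Z,  H_1 = Z,  H_2 = 0.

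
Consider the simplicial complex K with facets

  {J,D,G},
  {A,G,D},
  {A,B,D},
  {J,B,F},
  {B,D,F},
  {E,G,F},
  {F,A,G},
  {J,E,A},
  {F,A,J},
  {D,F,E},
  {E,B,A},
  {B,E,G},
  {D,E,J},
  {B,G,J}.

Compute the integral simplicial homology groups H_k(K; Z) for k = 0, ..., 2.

Take the total order A < B < D < E < F < G < J on the vertex set. Then K (dimension 2) consists of the simplices:

  0-simplices (7): A, B, D, E, F, G, J
  1-simplices (21): AB, AD, AE, AF, AG, AJ, BD, BE, BF, BG, BJ, DE, DF, DG, DJ, EF, EG, EJ, FG, FJ, GJ
  2-simplices (14): ABD, ABE, ADG, AEJ, AFG, AFJ, BDF, BEG, BFJ, BGJ, DEF, DEJ, DGJ, EFG

giving chain groups C_0 ≅ Z^7, C_1 ≅ Z^21, C_2 ≅ Z^14.

The boundary map ∂_1: C_1 → C_0 sends each edge [p,q] (with p < q) to q − p.
The resulting 7×21 matrix has rank 6, and its Smith normal form has invariant factors (1,1,1,1,1,1).

The boundary map ∂_2: C_2 → C_1 maps a triangle to the signed sum of its edges. For instance
  ∂BEG = EG − BG + BE,
  ∂EFG = FG − EG + EF.
The resulting 21×14 matrix has rank 13, and its Smith normal form has invariant factors (1,1,1,1,1,1,1,1,1,1,1,1,1).

From H_k ≅ ker(∂_k) / im(∂_{k+1}) we obtain:

  H_0: rank C_0 − rank ∂_1 = 7 − 6 = 1, and the invariant factors of ∂_1 are all 1, so H_0 = Z.
  H_1: rank ker ∂_1 − rank ∂_2 = (21 − 6) − 13 = 2, and the invariant factors of ∂_2 are all 1, so H_1 = Z^2.
  H_2: rank ker ∂_2 − rank ∂_3 = (14 − 13) − 0 = 1, and there is no ∂_3, so H_2 = Z.

As a check, the Euler characteristic is 7 − 21 + 14 = 0, which agrees with 1 − 2 + 1 = 0.
(K is a triangulation of the torus T^2.)

H_0 ≅ Z,  H_1 ≅ Z^2,  H_2 ≅ Z.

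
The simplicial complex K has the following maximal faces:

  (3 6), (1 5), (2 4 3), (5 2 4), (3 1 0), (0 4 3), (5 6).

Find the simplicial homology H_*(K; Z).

Order the vertices as 0 < 1 < 2 < 3 < 4 < 5 < 6. Listing each simplex with vertices in this order, K has dimension 2 with simplices:

  0-simplices (7): [0], [1], [2], [3], [4], [5], [6]
  1-simplices (12): [0,1], [0,3], [0,4], [1,3], [1,5], [2,3], [2,4], [2,5], [3,4], [3,6], [4,5], [5,6]
  2-simplices (4): [0,1,3], [0,3,4], [2,3,4], [2,4,5]

Hence C_0 ≅ Z^7, C_1 ≅ Z^12, C_2 ≅ Z^4.

∂_1: C_1 → C_0 maps an edge to its endpoints' difference, ∂[p,q] = q − p. For instance
  ∂[0,4] = [4] − [0].
This gives a 7×12 integer matrix of rank 6; reducing to Smith normal form yields diagonal entries (1,1,1,1,1,1).

∂_2: C_2 → C_1 sends each 2-simplex [p,q,r] to [q,r] − [p,r] + [p,q]. For instance
  ∂[0,3,4] = [3,4] − [0,4] + [0,3],
  ∂[2,3,4] = [3,4] − [2,4] + [2,3].
This gives a 12×4 integer matrix of rank 4; reducing to Smith normal form yields diagonal entries (1,1,1,1).

Computing H_k = (kernel of ∂_k) / (image of ∂_{k+1}):

  H_0: rank C_0 − rank ∂_1 = 7 − 6 = 1, and the invariant factors of ∂_1 are all 1, so H_0 ≅ Z.
  H_1: rank ker ∂_1 − rank ∂_2 = (12 − 6) − 4 = 2, and the invariant factors of ∂_2 are all 1, so H_1 ≅ Z^2.
  H_2: rank ker ∂_2 − rank ∂_3 = (4 − 4) − 0 = 0, and there is no ∂_3, so H_2 ≅ 0.

H_0 ≅ Z,  H_1 ≅ Z^2,  H_2 = 0.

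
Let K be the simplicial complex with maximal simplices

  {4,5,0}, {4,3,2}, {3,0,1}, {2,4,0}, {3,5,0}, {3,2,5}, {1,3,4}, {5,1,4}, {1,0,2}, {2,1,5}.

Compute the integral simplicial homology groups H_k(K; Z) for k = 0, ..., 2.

H_0 = Z,  H_1 = Z/2,  H_2 = 0.

Order the vertices as 0 < 1 < 2 < 3 < 4 < 5. Listing each simplex with vertices in this order, K has dimension 2 with simplices:

  0-simplices (6): [0], [1], [2], [3], [4], [5]
  1-simplices (15): [0,1], [0,2], [0,3], [0,4], [0,5], [1,2], [1,3], [1,4], [1,5], [2,3], [2,4], [2,5], [3,4], [3,5], [4,5]
  2-simplices (10): [0,1,2], [0,1,3], [0,2,4], [0,3,5], [0,4,5], [1,2,5], [1,3,4], [1,4,5], [2,3,4], [2,3,5]

giving chain groups C_0 ≅ Z^6, C_1 ≅ Z^15, C_2 ≅ Z^10.

∂_1: C_1 → C_0 maps an edge to its endpoints' difference, ∂[p,q] = q − p. For instance
  ∂[0,3] = [3] − [0].
The resulting 6×15 matrix has rank 5, and its Smith normal form has invariant factors (1,1,1,1,1).

∂_2: C_2 → C_1 maps a triangle to the signed sum of its edges. For instance
  ∂[2,3,4] = [3,4] − [2,4] + [2,3],
  ∂[0,1,3] = [1,3] − [0,3] + [0,1].
The resulting 15×10 matrix has rank 10, and its Smith normal form has invariant factors (1,1,1,1,1,1,1,1,1,2).

From H_k ≅ ker(∂_k) / im(∂_{k+1}) we obtain:

  H_0: rank C_0 − rank ∂_1 = 6 − 5 = 1, and the invariant factors of ∂_1 are all 1, so H_0 ≅ Z.
  H_1: rank ker ∂_1 − rank ∂_2 = (15 − 5) − 10 = 0, and ∂_2 has invariant factor 2 > 1, so H_1 ≅ Z/2.
  H_2: rank ker ∂_2 − rank ∂_3 = (10 − 10) − 0 = 0, and there is no ∂_3, so H_2 ≅ 0.

As a check, the Euler characteristic is 6 − 15 + 10 = 1, which agrees with 1 − 0 + 0 = 1.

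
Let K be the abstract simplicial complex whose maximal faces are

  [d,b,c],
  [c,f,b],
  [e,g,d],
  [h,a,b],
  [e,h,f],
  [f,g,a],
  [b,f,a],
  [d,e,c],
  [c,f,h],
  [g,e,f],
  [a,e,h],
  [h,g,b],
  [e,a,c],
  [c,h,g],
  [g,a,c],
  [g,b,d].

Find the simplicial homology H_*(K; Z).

H_0 ≅ Z,  H_1 ≅ Z^2,  H_2 ≅ Z.

K has 8 vertices, 24 edges, 16 triangles.
rank ∂_0 = 0, rank ∂_1 = 7 ⇒ b_0 = 8 − 0 − 7 = 1; all invariant factors of ∂_1 are 1 so no torsion. So H_0 ≅ Z.
rank ∂_1 = 7, rank ∂_2 = 15 ⇒ b_1 = 24 − 7 − 15 = 2; all invariant factors of ∂_2 are 1 so no torsion. So H_1 ≅ Z^2.
rank ∂_2 = 15, rank ∂_3 = 0 ⇒ b_2 = 16 − 15 − 0 = 1. So H_2 ≅ Z.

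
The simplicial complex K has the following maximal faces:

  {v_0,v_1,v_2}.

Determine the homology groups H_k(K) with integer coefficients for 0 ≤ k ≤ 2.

H_0 ≅ Z,  H_1 = 0,  H_2 = 0.

Take the total order v_0 < v_1 < v_2 on the vertex set. Then K (dimension 2) consists of the simplices:

  0-simplices (3): [v_0], [v_1], [v_2]
  1-simplices (3): [v_0,v_1], [v_0,v_2], [v_1,v_2]
  2-simplices (1): [v_0,v_1,v_2]

giving chain groups C_0 ≅ Z^3, C_1 ≅ Z^3, C_2 ≅ Z^1.

∂_1: C_1 → C_0 is given by ∂[p,q] = [q] − [p]. For instance
  ∂[v_0,v_1] = [v_1] − [v_0].
As a 3×3 matrix over Z this has rank 2, with invariant factors (1,1).

Boundary ∂_2: C_2 → C_1 sends each 2-simplex [p,q,r] to [q,r] − [p,r] + [p,q]. For instance
  ∂[v_0,v_1,v_2] = [v_1,v_2] − [v_0,v_2] + [v_0,v_1].
This gives a 3×1 integer matrix of rank 1; reducing to Smith normal form yields diagonal entries (1).

Reading off H_k = ker ∂_k / im ∂_{k+1}:

  H_0: rank C_0 − rank ∂_1 = 3 − 2 = 1, and the invariant factors of ∂_1 are all 1, so H_0 ≅ Z.
  H_1: rank ker ∂_1 − rank ∂_2 = (3 − 2) − 1 = 0, and the invariant factors of ∂_2 are all 1, so H_1 ≅ 0.
  H_2: rank ker ∂_2 − rank ∂_3 = (1 − 1) − 0 = 0, and there is no ∂_3, so H_2 ≅ 0.

As a check, the Euler characteristic is 3 − 3 + 1 = 1, which agrees with 1 − 0 + 0 = 1.
(K is a triangulation of the 2-simplex.)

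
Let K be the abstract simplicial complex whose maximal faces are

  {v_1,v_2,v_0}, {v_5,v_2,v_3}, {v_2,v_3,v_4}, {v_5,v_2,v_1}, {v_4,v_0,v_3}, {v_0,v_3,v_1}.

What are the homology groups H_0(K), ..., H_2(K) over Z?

Order the vertices as v_0 < v_1 < v_2 < v_3 < v_4 < v_5. Listing each simplex with vertices in this order, K has dimension 2 with simplices:

  0-simplices (6): [v_0], [v_1], [v_2], [v_3], [v_4], [v_5]
  1-simplices (12): [v_0,v_1], [v_0,v_2], [v_0,v_3], [v_0,v_4], [v_1,v_2], [v_1,v_3], [v_1,v_5], [v_2,v_3], [v_2,v_4], [v_2,v_5], [v_3,v_4], [v_3,v_5]
  2-simplices (6): [v_0,v_1,v_2], [v_0,v_1,v_3], [v_0,v_3,v_4], [v_1,v_2,v_5], [v_2,v_3,v_4], [v_2,v_3,v_5]

giving chain groups C_0 ≅ Z^6, C_1 ≅ Z^12, C_2 ≅ Z^6.

∂_1: C_1 → C_0 sends each edge [p,q] (with p < q) to q − p.
This gives a 6×12 integer matrix of rank 5; reducing to Smith normal form yields diagonal entries (1,1,1,1,1).

The boundary map ∂_2: C_2 → C_1 acts by ∂[p,q,r] = [q,r] − [p,r] + [p,q]. For instance
  ∂[v_2,v_3,v_4] = [v_3,v_4] − [v_2,v_4] + [v_2,v_3],
  ∂[v_2,v_3,v_5] = [v_3,v_5] − [v_2,v_5] + [v_2,v_3].
The 12×6 boundary matrix has rank 6 and Smith normal form diag(1,1,1,1,1,1).

From H_k ≅ ker(∂_k) / im(∂_{k+1}) we obtain:

  H_0: rank C_0 − rank ∂_1 = 6 − 5 = 1, and the invariant factors of ∂_1 are all 1, so H_0 = Z.
  H_1: rank ker ∂_1 − rank ∂_2 = (12 − 5) − 6 = 1, and the invariant factors of ∂_2 are all 1, so H_1 = Z.
  H_2: rank ker ∂_2 − rank ∂_3 = (6 − 6) − 0 = 0, and there is no ∂_3, so H_2 = 0.

As a check, the Euler characteristic is 6 − 12 + 6 = 0, which agrees with 1 − 1 + 0 = 0.
(K is a triangulation of the cylinder S^1 x I.)

H_0 ≅ Z,  H_1 ≅ Z,  H_2 = 0.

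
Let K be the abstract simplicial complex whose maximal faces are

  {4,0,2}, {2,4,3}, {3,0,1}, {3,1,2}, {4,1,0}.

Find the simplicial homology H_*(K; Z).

H_0 = Z,  H_1 = Z,  H_2 = 0.

Take the total order 0 < 1 < 2 < 3 < 4 on the vertex set. Then K (dimension 2) consists of the simplices:

  0-simplices (5): [0], [1], [2], [3], [4]
  1-simplices (10): [0,1], [0,2], [0,3], [0,4], [1,2], [1,3], [1,4], [2,3], [2,4], [3,4]
  2-simplices (5): [0,1,3], [0,1,4], [0,2,4], [1,2,3], [2,3,4]

so the chain groups are C_0 ≅ Z^5, C_1 ≅ Z^10, C_2 ≅ Z^5.

Boundary ∂_1: C_1 → C_0 is given by ∂[p,q] = [q] − [p].
As a 5×10 matrix over Z this has rank 4, with invariant factors (1,1,1,1).

The boundary map ∂_2: C_2 → C_1 acts by ∂[p,q,r] = [q,r] − [p,r] + [p,q]. For instance
  ∂[2,3,4] = [3,4] − [2,4] + [2,3],
  ∂[0,2,4] = [2,4] − [0,4] + [0,2].
As a 10×5 matrix over Z this has rank 5, with invariant factors (1,1,1,1,1).

Reading off H_k = ker ∂_k / im ∂_{k+1}:

  H_0: rank C_0 − rank ∂_1 = 5 − 4 = 1, and the invariant factors of ∂_1 are all 1, so H_0 = Z.
  H_1: rank ker ∂_1 − rank ∂_2 = (10 − 4) − 5 = 1, and the invariant factors of ∂_2 are all 1, so H_1 = Z.
  H_2: rank ker ∂_2 − rank ∂_3 = (5 − 5) − 0 = 0, and there is no ∂_3, so H_2 = 0.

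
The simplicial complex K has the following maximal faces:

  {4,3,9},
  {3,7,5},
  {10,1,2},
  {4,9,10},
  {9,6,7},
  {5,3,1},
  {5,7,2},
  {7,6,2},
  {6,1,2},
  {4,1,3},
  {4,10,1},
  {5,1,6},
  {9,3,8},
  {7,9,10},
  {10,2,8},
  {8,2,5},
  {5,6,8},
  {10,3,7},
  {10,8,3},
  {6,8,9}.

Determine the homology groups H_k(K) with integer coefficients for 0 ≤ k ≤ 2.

H_0 = Z,  H_1 = Z ⊕ Z/2,  H_2 = 0.

Fix the vertex order 1 < 2 < 3 < 4 < 5 < 6 < 7 < 8 < 9 < 10 and write every simplex with vertices in increasing order. Then dim K = 2 and the simplices of K are:

  0-simplices (10): [1], [2], [3], [4], [5], [6], [7], [8], [9], [10]
  1-simplices (30): (30 of them)
  2-simplices (20): (20 of them)

Hence C_0 ≅ Z^10, C_1 ≅ Z^30, C_2 ≅ Z^20.

Boundary ∂_1: C_1 → C_0 is given by ∂[p,q] = [q] − [p]. For instance
  ∂[5,8] = [8] − [5].
The 10×30 boundary matrix has rank 9 and Smith normal form diag(1,1,1,1,1,1,1,1,1).

∂_2: C_2 → C_1 maps a triangle to the signed sum of its edges. For instance
  ∂[4,9,10] = [9,10] − [4,10] + [4,9],
  ∂[1,4,10] = [4,10] − [1,10] + [1,4].
The resulting 30×20 matrix has rank 20, and its Smith normal form has invariant factors (1,1,1,1,1,1,1,1,1,1,1,1,1,1,1,1,1,1,1,2).

Computing H_k = (kernel of ∂_k) / (image of ∂_{k+1}):

  H_0: rank C_0 − rank ∂_1 = 10 − 9 = 1, and the invariant factors of ∂_1 are all 1, so H_0 ≅ Z.
  H_1: rank ker ∂_1 − rank ∂_2 = (30 − 9) − 20 = 1, and ∂_2 has invariant factor 2 > 1, so H_1 ≅ Z ⊕ Z/2.
  H_2: rank ker ∂_2 − rank ∂_3 = (20 − 20) − 0 = 0, and there is no ∂_3, so H_2 ≅ 0.

(K is a triangulation of the Klein bottle.)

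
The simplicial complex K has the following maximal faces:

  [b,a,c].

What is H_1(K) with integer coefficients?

H_1 ≅ 0.

Order the vertices as a < b < c. Listing each simplex with vertices in this order, K has dimension 2 with simplices:

  0-simplices (3): a, b, c
  1-simplices (3): ab, ac, bc
  2-simplices (1): abc

so the chain groups are C_0 ≅ Z^3, C_1 ≅ Z^3, C_2 ≅ Z^1.

The boundary map ∂_1: C_1 → C_0 maps an edge to its endpoints' difference, ∂[p,q] = q − p. For instance
  ∂ab = b − a.
The 3×3 boundary matrix has rank 2 and Smith normal form diag(1,1).

The boundary map ∂_2: C_2 → C_1 maps a triangle to the signed sum of its edges. For instance
  ∂abc = bc − ac + ab.
This gives a 3×1 integer matrix of rank 1; reducing to Smith normal form yields diagonal entries (1).

Reading off H_k = ker ∂_k / im ∂_{k+1}:

  H_1: rank ker ∂_1 − rank ∂_2 = (3 − 2) − 1 = 0, and the invariant factors of ∂_2 are all 1, so H_1 = 0.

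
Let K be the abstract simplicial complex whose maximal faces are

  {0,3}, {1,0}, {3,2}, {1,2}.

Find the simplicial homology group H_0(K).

H_0 = Z.

Order the vertices as 0 < 1 < 2 < 3. Listing each simplex with vertices in this order, K has dimension 1 with simplices:

  0-simplices (4): [0], [1], [2], [3]
  1-simplices (4): [0,1], [0,3], [1,2], [2,3]

Hence C_0 ≅ Z^4, C_1 ≅ Z^4.

∂_1: C_1 → C_0 maps an edge to its endpoints' difference, ∂[p,q] = q − p. For instance
  ∂[2,3] = [3] − [2].
This gives a 4×4 integer matrix of rank 3; reducing to Smith normal form yields diagonal entries (1,1,1).

From H_k ≅ ker(∂_k) / im(∂_{k+1}) we obtain:

  H_0: rank C_0 − rank ∂_1 = 4 − 3 = 1, and the invariant factors of ∂_1 are all 1, so H_0 ≅ Z.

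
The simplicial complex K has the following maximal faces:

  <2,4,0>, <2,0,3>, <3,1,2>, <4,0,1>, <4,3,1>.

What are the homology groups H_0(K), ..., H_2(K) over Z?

H_0 ≅ Z,  H_1 ≅ Z,  H_2 = 0.

Order the vertices as 0 < 1 < 2 < 3 < 4. Listing each simplex with vertices in this order, K has dimension 2 with simplices:

  0-simplices (5): [0], [1], [2], [3], [4]
  1-simplices (10): [0,1], [0,2], [0,3], [0,4], [1,2], [1,3], [1,4], [2,3], [2,4], [3,4]
  2-simplices (5): [0,1,4], [0,2,3], [0,2,4], [1,2,3], [1,3,4]

giving chain groups C_0 ≅ Z^5, C_1 ≅ Z^10, C_2 ≅ Z^5.

The boundary map ∂_1: C_1 → C_0 is given by ∂[p,q] = [q] − [p].
As a 5×10 matrix over Z this has rank 4, with invariant factors (1,1,1,1).

Boundary ∂_2: C_2 → C_1 sends each 2-simplex [p,q,r] to [q,r] − [p,r] + [p,q]. For instance
  ∂[0,1,4] = [1,4] − [0,4] + [0,1],
  ∂[1,3,4] = [3,4] − [1,4] + [1,3].
This gives a 10×5 integer matrix of rank 5; reducing to Smith normal form yields diagonal entries (1,1,1,1,1).

From H_k ≅ ker(∂_k) / im(∂_{k+1}) we obtain:

  H_0: rank C_0 − rank ∂_1 = 5 − 4 = 1, and the invariant factors of ∂_1 are all 1, so H_0 = Z.
  H_1: rank ker ∂_1 − rank ∂_2 = (10 − 4) − 5 = 1, and the invariant factors of ∂_2 are all 1, so H_1 = Z.
  H_2: rank ker ∂_2 − rank ∂_3 = (5 − 5) − 0 = 0, and there is no ∂_3, so H_2 = 0.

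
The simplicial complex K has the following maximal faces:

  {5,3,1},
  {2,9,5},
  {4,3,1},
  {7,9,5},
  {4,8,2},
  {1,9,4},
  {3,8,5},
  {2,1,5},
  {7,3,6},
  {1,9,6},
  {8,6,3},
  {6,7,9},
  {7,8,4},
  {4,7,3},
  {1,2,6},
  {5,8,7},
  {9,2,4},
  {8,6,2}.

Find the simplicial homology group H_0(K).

Fix the vertex order 1 < 2 < 3 < 4 < 5 < 6 < 7 < 8 < 9 and write every simplex with vertices in increasing order. Then dim K = 2 and the simplices of K are:

  0-simplices (9): [1], [2], [3], [4], [5], [6], [7], [8], [9]
  1-simplices (27): (27 of them)
  2-simplices (18): [1,2,5], [1,2,6], [1,3,4], [1,3,5], [1,4,9], [1,6,9], [2,4,8], [2,4,9], [2,5,9], [2,6,8], [3,4,7], [3,5,8], [3,6,7], [3,6,8], [4,7,8], [5,7,8], [5,7,9], [6,7,9]

so the chain groups are C_0 ≅ Z^9, C_1 ≅ Z^27, C_2 ≅ Z^18.

Boundary ∂_1: C_1 → C_0 is given by ∂[p,q] = [q] − [p].
As a 9×27 matrix over Z this has rank 8, with invariant factors (1,1,1,1,1,1,1,1).

Boundary ∂_2: C_2 → C_1 acts by ∂[p,q,r] = [q,r] − [p,r] + [p,q]. For instance
  ∂[3,6,7] = [6,7] − [3,7] + [3,6],
  ∂[6,7,9] = [7,9] − [6,9] + [6,7].
This gives a 27×18 integer matrix of rank 18; reducing to Smith normal form yields diagonal entries (1,1,1,1,1,1,1,1,1,1,1,1,1,1,1,1,1,2).

From H_k ≅ ker(∂_k) / im(∂_{k+1}) we obtain:

  H_0: rank C_0 − rank ∂_1 = 9 − 8 = 1, and the invariant factors of ∂_1 are all 1, so H_0 = Z.

H_0 ≅ Z.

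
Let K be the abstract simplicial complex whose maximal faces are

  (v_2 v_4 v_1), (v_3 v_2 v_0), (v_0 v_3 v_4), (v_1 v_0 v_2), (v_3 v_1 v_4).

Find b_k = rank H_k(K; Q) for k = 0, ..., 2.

Order the vertices as v_0 < v_1 < v_2 < v_3 < v_4. Listing each simplex with vertices in this order, K has dimension 2 with simplices:

  0-simplices (5): [v_0], [v_1], [v_2], [v_3], [v_4]
  1-simplices (10): [v_0,v_1], [v_0,v_2], [v_0,v_3], [v_0,v_4], [v_1,v_2], [v_1,v_3], [v_1,v_4], [v_2,v_3], [v_2,v_4], [v_3,v_4]
  2-simplices (5): [v_0,v_1,v_2], [v_0,v_2,v_3], [v_0,v_3,v_4], [v_1,v_2,v_4], [v_1,v_3,v_4]

Hence C_0 ≅ Z^5, C_1 ≅ Z^10, C_2 ≅ Z^5.

Boundary ∂_1: C_1 → C_0 sends each edge [p,q] (with p < q) to q − p. For instance
  ∂[v_1,v_2] = [v_2] − [v_1].
This gives a 5×10 integer matrix of rank 4; reducing to Smith normal form yields diagonal entries (1,1,1,1).

∂_2: C_2 → C_1 maps a triangle to the signed sum of its edges. For instance
  ∂[v_1,v_3,v_4] = [v_3,v_4] − [v_1,v_4] + [v_1,v_3],
  ∂[v_0,v_3,v_4] = [v_3,v_4] − [v_0,v_4] + [v_0,v_3].
This gives a 10×5 integer matrix of rank 5; reducing to Smith normal form yields diagonal entries (1,1,1,1,1).

Now H_k = ker ∂_k / im ∂_{k+1}, so:

  H_0: rank C_0 − rank ∂_1 = 5 − 4 = 1, and the invariant factors of ∂_1 are all 1, so H_0 = Z.
  H_1: rank ker ∂_1 − rank ∂_2 = (10 − 4) − 5 = 1, and the invariant factors of ∂_2 are all 1, so H_1 = Z.
  H_2: rank ker ∂_2 − rank ∂_3 = (5 − 5) − 0 = 0, and there is no ∂_3, so H_2 = 0.

Hence the Betti numbers are b_0 = 1, b_1 = 1, b_2 = 0.

b_0 = 1, b_1 = 1, b_2 = 0.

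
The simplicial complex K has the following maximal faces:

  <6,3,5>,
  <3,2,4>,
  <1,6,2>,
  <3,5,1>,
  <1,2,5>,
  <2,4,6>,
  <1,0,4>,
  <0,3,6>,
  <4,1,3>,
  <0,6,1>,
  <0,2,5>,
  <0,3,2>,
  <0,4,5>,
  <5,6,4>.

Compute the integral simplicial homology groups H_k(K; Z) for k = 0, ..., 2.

H_0 = Z,  H_1 = Z^2,  H_2 = Z.

Take the total order 0 < 1 < 2 < 3 < 4 < 5 < 6 on the vertex set. Then K (dimension 2) consists of the simplices:

  0-simplices (7): [0], [1], [2], [3], [4], [5], [6]
  1-simplices (21): [0,1], [0,2], [0,3], [0,4], [0,5], [0,6], [1,2], [1,3], [1,4], [1,5], [1,6], [2,3], [2,4], [2,5], [2,6], [3,4], [3,5], [3,6], [4,5], [4,6], [5,6]
  2-simplices (14): [0,1,4], [0,1,6], [0,2,3], [0,2,5], [0,3,6], [0,4,5], [1,2,5], [1,2,6], [1,3,4], [1,3,5], [2,3,4], [2,4,6], [3,5,6], [4,5,6]

giving chain groups C_0 ≅ Z^7, C_1 ≅ Z^21, C_2 ≅ Z^14.

The boundary map ∂_1: C_1 → C_0 is given by ∂[p,q] = [q] − [p].
The resulting 7×21 matrix has rank 6, and its Smith normal form has invariant factors (1,1,1,1,1,1).

Boundary ∂_2: C_2 → C_1 maps a triangle to the signed sum of its edges. For instance
  ∂[2,3,4] = [3,4] − [2,4] + [2,3],
  ∂[0,4,5] = [4,5] − [0,5] + [0,4].
As a 21×14 matrix over Z this has rank 13, with invariant factors (1,1,1,1,1,1,1,1,1,1,1,1,1).

Now H_k = ker ∂_k / im ∂_{k+1}, so:

  H_0: rank C_0 − rank ∂_1 = 7 − 6 = 1, and the invariant factors of ∂_1 are all 1, so H_0 ≅ Z.
  H_1: rank ker ∂_1 − rank ∂_2 = (21 − 6) − 13 = 2, and the invariant factors of ∂_2 are all 1, so H_1 ≅ Z^2.
  H_2: rank ker ∂_2 − rank ∂_3 = (14 − 13) − 0 = 1, and there is no ∂_3, so H_2 ≅ Z.

As a check, the Euler characteristic is 7 − 21 + 14 = 0, which agrees with 1 − 2 + 1 = 0.
(K is a triangulation of the torus T^2.)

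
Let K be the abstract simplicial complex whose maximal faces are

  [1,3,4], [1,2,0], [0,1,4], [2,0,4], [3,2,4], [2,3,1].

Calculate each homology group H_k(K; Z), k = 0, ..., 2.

H_0 = Z,  H_1 = 0,  H_2 = Z.

K has 5 vertices, 9 edges, 6 triangles.
rank ∂_0 = 0, rank ∂_1 = 4 ⇒ b_0 = 5 − 0 − 4 = 1; all invariant factors of ∂_1 are 1 so no torsion. So H_0 ≅ Z.
rank ∂_1 = 4, rank ∂_2 = 5 ⇒ b_1 = 9 − 4 − 5 = 0; all invariant factors of ∂_2 are 1 so no torsion. So H_1 ≅ 0.
rank ∂_2 = 5, rank ∂_3 = 0 ⇒ b_2 = 6 − 5 − 0 = 1. So H_2 ≅ Z.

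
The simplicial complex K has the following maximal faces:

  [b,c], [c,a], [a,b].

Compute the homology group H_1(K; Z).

We work with the vertex ordering a < b < c. The simplices of K, each written with vertices in increasing order, are:

  0-simplices (3): a, b, c
  1-simplices (3): ab, ac, bc

giving chain groups C_0 ≅ Z^3, C_1 ≅ Z^3.

Boundary ∂_1: C_1 → C_0 is given by ∂[p,q] = [q] − [p]. For instance
  ∂ac = c − a.
The 3×3 boundary matrix has rank 2 and Smith normal form diag(1,1).

Reading off H_k = ker ∂_k / im ∂_{k+1}:

  H_1: rank ker ∂_1 − rank ∂_2 = (3 − 2) − 0 = 1, and there is no ∂_2, so H_1 ≅ Z.

(K is a triangulation of the circle S^1.)

H_1 = Z.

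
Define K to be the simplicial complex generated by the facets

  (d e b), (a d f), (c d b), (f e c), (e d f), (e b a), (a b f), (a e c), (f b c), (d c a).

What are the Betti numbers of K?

Fix the vertex order a < b < c < d < e < f and write every simplex with vertices in increasing order. Then dim K = 2 and the simplices of K are:

  0-simplices (6): a, b, c, d, e, f
  1-simplices (15): ab, ac, ad, ae, af, bc, bd, be, bf, cd, ce, cf, de, df, ef
  2-simplices (10): abe, abf, acd, ace, adf, bcd, bcf, bde, cef, def

giving chain groups C_0 ≅ Z^6, C_1 ≅ Z^15, C_2 ≅ Z^10.

The boundary map ∂_1: C_1 → C_0 maps an edge to its endpoints' difference, ∂[p,q] = q − p. For instance
  ∂bc = c − b.
The 6×15 boundary matrix has rank 5 and Smith normal form diag(1,1,1,1,1).

Boundary ∂_2: C_2 → C_1 acts by ∂[p,q,r] = [q,r] − [p,r] + [p,q]. For instance
  ∂abe = be − ae + ab,
  ∂bcf = cf − bf + bc.
The 15×10 boundary matrix has rank 10 and Smith normal form diag(1,1,1,1,1,1,1,1,1,2).

Computing H_k = (kernel of ∂_k) / (image of ∂_{k+1}):

  H_0: rank C_0 − rank ∂_1 = 6 − 5 = 1, and the invariant factors of ∂_1 are all 1, so H_0 ≅ Z.
  H_1: rank ker ∂_1 − rank ∂_2 = (15 − 5) − 10 = 0, and ∂_2 has invariant factor 2 > 1, so H_1 ≅ Z/2Z.
  H_2: rank ker ∂_2 − rank ∂_3 = (10 − 10) − 0 = 0, and there is no ∂_3, so H_2 ≅ 0.

Hence the Betti numbers are b_0 = 1, b_1 = 0, b_2 = 0.

b_0 = 1, b_1 = 0, b_2 = 0.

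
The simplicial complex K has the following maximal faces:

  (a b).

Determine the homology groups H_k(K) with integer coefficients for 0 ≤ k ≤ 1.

We work with the vertex ordering a < b. The simplices of K, each written with vertices in increasing order, are:

  0-simplices (2): a, b
  1-simplices (1): ab

so the chain groups are C_0 ≅ Z^2, C_1 ≅ Z^1.

The boundary map ∂_1: C_1 → C_0 sends each edge [p,q] (with p < q) to q − p.
This gives a 2×1 integer matrix of rank 1; reducing to Smith normal form yields diagonal entries (1).

From H_k ≅ ker(∂_k) / im(∂_{k+1}) we obtain:

  H_0: rank C_0 − rank ∂_1 = 2 − 1 = 1, and the invariant factors of ∂_1 are all 1, so H_0 ≅ Z.
  H_1: rank ker ∂_1 − rank ∂_2 = (1 − 1) − 0 = 0, and there is no ∂_2, so H_1 ≅ 0.

H_0 = Z,  H_1 = 0.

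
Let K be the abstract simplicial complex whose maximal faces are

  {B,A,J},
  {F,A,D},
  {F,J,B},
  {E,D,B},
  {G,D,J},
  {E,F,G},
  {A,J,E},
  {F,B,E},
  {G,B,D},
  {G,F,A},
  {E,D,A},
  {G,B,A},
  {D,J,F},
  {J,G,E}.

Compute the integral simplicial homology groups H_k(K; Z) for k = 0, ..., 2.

H_0 = Z,  H_1 = Z^2,  H_2 = Z.

Take the total order A < B < D < E < F < G < J on the vertex set. Then K (dimension 2) consists of the simplices:

  0-simplices (7): A, B, D, E, F, G, J
  1-simplices (21): AB, AD, AE, AF, AG, AJ, BD, BE, BF, BG, BJ, DE, DF, DG, DJ, EF, EG, EJ, FG, FJ, GJ
  2-simplices (14): ABG, ABJ, ADE, ADF, AEJ, AFG, BDE, BDG, BEF, BFJ, DFJ, DGJ, EFG, EGJ

so the chain groups are C_0 ≅ Z^7, C_1 ≅ Z^21, C_2 ≅ Z^14.

The boundary map ∂_1: C_1 → C_0 sends each edge [p,q] (with p < q) to q − p. For instance
  ∂GJ = J − G.
The resulting 7×21 matrix has rank 6, and its Smith normal form has invariant factors (1,1,1,1,1,1).

The boundary map ∂_2: C_2 → C_1 maps a triangle to the signed sum of its edges. For instance
  ∂BEF = EF − BF + BE,
  ∂EGJ = GJ − EJ + EG.
As a 21×14 matrix over Z this has rank 13, with invariant factors (1,1,1,1,1,1,1,1,1,1,1,1,1).

Now H_k = ker ∂_k / im ∂_{k+1}, so:

  H_0: rank C_0 − rank ∂_1 = 7 − 6 = 1, and the invariant factors of ∂_1 are all 1, so H_0 = Z.
  H_1: rank ker ∂_1 − rank ∂_2 = (21 − 6) − 13 = 2, and the invariant factors of ∂_2 are all 1, so H_1 = Z^2.
  H_2: rank ker ∂_2 − rank ∂_3 = (14 − 13) − 0 = 1, and there is no ∂_3, so H_2 = Z.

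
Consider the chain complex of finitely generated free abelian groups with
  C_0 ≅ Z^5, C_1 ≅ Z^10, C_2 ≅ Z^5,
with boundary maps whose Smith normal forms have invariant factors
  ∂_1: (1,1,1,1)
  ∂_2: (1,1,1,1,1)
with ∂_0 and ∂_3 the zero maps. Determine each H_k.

H_0: b_0 = 5 − 0 − 4 = 1; torsion from ∂_1 factors > 1: none. So H_0 = Z.
H_1: b_1 = 10 − 4 − 5 = 1; torsion from ∂_2 factors > 1: none. So H_1 = Z.
H_2: b_2 = 5 − 5 − 0 = 0; torsion from ∂_3 factors > 1: none. So H_2 = 0.

H_0 = Z,  H_1 = Z,  H_2 = 0.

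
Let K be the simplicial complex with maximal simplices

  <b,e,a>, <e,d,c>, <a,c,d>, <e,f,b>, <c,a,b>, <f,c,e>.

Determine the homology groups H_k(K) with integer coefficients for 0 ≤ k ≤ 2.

Take the total order a < b < c < d < e < f on the vertex set. Then K (dimension 2) consists of the simplices:

  0-simplices (6): a, b, c, d, e, f
  1-simplices (12): ab, ac, ad, ae, bc, be, bf, cd, ce, cf, de, ef
  2-simplices (6): abc, abe, acd, bef, cde, cef

so the chain groups are C_0 ≅ Z^6, C_1 ≅ Z^12, C_2 ≅ Z^6.

∂_1: C_1 → C_0 sends each edge [p,q] (with p < q) to q − p.
This gives a 6×12 integer matrix of rank 5; reducing to Smith normal form yields diagonal entries (1,1,1,1,1).

The boundary map ∂_2: C_2 → C_1 acts by ∂[p,q,r] = [q,r] − [p,r] + [p,q]. For instance
  ∂cde = de − ce + cd,
  ∂acd = cd − ad + ac.
As a 12×6 matrix over Z this has rank 6, with invariant factors (1,1,1,1,1,1).

Reading off H_k = ker ∂_k / im ∂_{k+1}:

  H_0: rank C_0 − rank ∂_1 = 6 − 5 = 1, and the invariant factors of ∂_1 are all 1, so H_0 = Z.
  H_1: rank ker ∂_1 − rank ∂_2 = (12 − 5) − 6 = 1, and the invariant factors of ∂_2 are all 1, so H_1 = Z.
  H_2: rank ker ∂_2 − rank ∂_3 = (6 − 6) − 0 = 0, and there is no ∂_3, so H_2 = 0.

As a check, the Euler characteristic is 6 − 12 + 6 = 0, which agrees with 1 − 1 + 0 = 0.
(K is a triangulation of the cylinder S^1 x I.)

H_0 = Z,  H_1 = Z,  H_2 = 0.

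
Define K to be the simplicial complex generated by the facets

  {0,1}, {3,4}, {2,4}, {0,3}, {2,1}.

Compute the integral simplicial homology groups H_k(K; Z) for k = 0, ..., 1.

H_0 ≅ Z,  H_1 ≅ Z.

Take the total order 0 < 1 < 2 < 3 < 4 on the vertex set. Then K (dimension 1) consists of the simplices:

  0-simplices (5): [0], [1], [2], [3], [4]
  1-simplices (5): [0,1], [0,3], [1,2], [2,4], [3,4]

giving chain groups C_0 ≅ Z^5, C_1 ≅ Z^5.

Boundary ∂_1: C_1 → C_0 sends each edge [p,q] (with p < q) to q − p. For instance
  ∂[2,4] = [4] − [2].
This gives a 5×5 integer matrix of rank 4; reducing to Smith normal form yields diagonal entries (1,1,1,1).

Reading off H_k = ker ∂_k / im ∂_{k+1}:

  H_0: rank C_0 − rank ∂_1 = 5 − 4 = 1, and the invariant factors of ∂_1 are all 1, so H_0 ≅ Z.
  H_1: rank ker ∂_1 − rank ∂_2 = (5 − 4) − 0 = 1, and there is no ∂_2, so H_1 ≅ Z.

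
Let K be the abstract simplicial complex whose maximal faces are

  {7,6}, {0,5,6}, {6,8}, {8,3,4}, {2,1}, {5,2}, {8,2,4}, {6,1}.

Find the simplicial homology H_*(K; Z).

Order the vertices as 0 < 1 < 2 < 3 < 4 < 5 < 6 < 7 < 8. Listing each simplex with vertices in this order, K has dimension 2 with simplices:

  0-simplices (9): [0], [1], [2], [3], [4], [5], [6], [7], [8]
  1-simplices (13): [0,5], [0,6], [1,2], [1,6], [2,4], [2,5], [2,8], [3,4], [3,8], [4,8], [5,6], [6,7], [6,8]
  2-simplices (3): [0,5,6], [2,4,8], [3,4,8]

Hence C_0 ≅ Z^9, C_1 ≅ Z^13, C_2 ≅ Z^3.

The boundary map ∂_1: C_1 → C_0 maps an edge to its endpoints' difference, ∂[p,q] = q − p. For instance
  ∂[2,5] = [5] − [2].
The 9×13 boundary matrix has rank 8 and Smith normal form diag(1,1,1,1,1,1,1,1).

The boundary map ∂_2: C_2 → C_1 maps a triangle to the signed sum of its edges. For instance
  ∂[3,4,8] = [4,8] − [3,8] + [3,4],
  ∂[2,4,8] = [4,8] − [2,8] + [2,4].
The 13×3 boundary matrix has rank 3 and Smith normal form diag(1,1,1).

From H_k ≅ ker(∂_k) / im(∂_{k+1}) we obtain:

  H_0: rank C_0 − rank ∂_1 = 9 − 8 = 1, and the invariant factors of ∂_1 are all 1, so H_0 = Z.
  H_1: rank ker ∂_1 − rank ∂_2 = (13 − 8) − 3 = 2, and the invariant factors of ∂_2 are all 1, so H_1 = Z^2.
  H_2: rank ker ∂_2 − rank ∂_3 = (3 − 3) − 0 = 0, and there is no ∂_3, so H_2 = 0.

As a check, the Euler characteristic is 9 − 13 + 3 = -1, which agrees with 1 − 2 + 0 = -1.

H_0 ≅ Z,  H_1 ≅ Z^2,  H_2 = 0.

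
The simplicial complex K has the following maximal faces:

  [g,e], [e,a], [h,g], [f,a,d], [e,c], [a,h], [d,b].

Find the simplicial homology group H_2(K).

We work with the vertex ordering a < b < c < d < e < f < g < h. The simplices of K, each written with vertices in increasing order, are:

  0-simplices (8): a, b, c, d, e, f, g, h
  1-simplices (9): ad, ae, af, ah, bd, ce, df, eg, gh
  2-simplices (1): adf

Hence C_0 ≅ Z^8, C_1 ≅ Z^9, C_2 ≅ Z^1.

Boundary ∂_1: C_1 → C_0 is given by ∂[p,q] = [q] − [p].
As a 8×9 matrix over Z this has rank 7, with invariant factors (1,1,1,1,1,1,1).

Boundary ∂_2: C_2 → C_1 sends each 2-simplex [p,q,r] to [q,r] − [p,r] + [p,q]. For instance
  ∂adf = df − af + ad.
As a 9×1 matrix over Z this has rank 1, with invariant factors (1).

Computing H_k = (kernel of ∂_k) / (image of ∂_{k+1}):

  H_2: rank ker ∂_2 − rank ∂_3 = (1 − 1) − 0 = 0, and there is no ∂_3, so H_2 ≅ 0.

H_2 ≅ 0.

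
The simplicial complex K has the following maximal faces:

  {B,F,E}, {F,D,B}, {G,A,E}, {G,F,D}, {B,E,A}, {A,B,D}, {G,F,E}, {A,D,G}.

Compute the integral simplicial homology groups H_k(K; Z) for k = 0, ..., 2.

We work with the vertex ordering A < B < D < E < F < G. The simplices of K, each written with vertices in increasing order, are:

  0-simplices (6): A, B, D, E, F, G
  1-simplices (12): AB, AD, AE, AG, BD, BE, BF, DF, DG, EF, EG, FG
  2-simplices (8): ABD, ABE, ADG, AEG, BDF, BEF, DFG, EFG

so the chain groups are C_0 ≅ Z^6, C_1 ≅ Z^12, C_2 ≅ Z^8.

∂_1: C_1 → C_0 sends each edge [p,q] (with p < q) to q − p.
As a 6×12 matrix over Z this has rank 5, with invariant factors (1,1,1,1,1).

Boundary ∂_2: C_2 → C_1 maps a triangle to the signed sum of its edges. For instance
  ∂EFG = FG − EG + EF,
  ∂ADG = DG − AG + AD.
The 12×8 boundary matrix has rank 7 and Smith normal form diag(1,1,1,1,1,1,1).

Reading off H_k = ker ∂_k / im ∂_{k+1}:

  H_0: rank C_0 − rank ∂_1 = 6 − 5 = 1, and the invariant factors of ∂_1 are all 1, so H_0 ≅ Z.
  H_1: rank ker ∂_1 − rank ∂_2 = (12 − 5) − 7 = 0, and the invariant factors of ∂_2 are all 1, so H_1 ≅ 0.
  H_2: rank ker ∂_2 − rank ∂_3 = (8 − 7) − 0 = 1, and there is no ∂_3, so H_2 ≅ Z.

H_0 = Z,  H_1 = 0,  H_2 = Z.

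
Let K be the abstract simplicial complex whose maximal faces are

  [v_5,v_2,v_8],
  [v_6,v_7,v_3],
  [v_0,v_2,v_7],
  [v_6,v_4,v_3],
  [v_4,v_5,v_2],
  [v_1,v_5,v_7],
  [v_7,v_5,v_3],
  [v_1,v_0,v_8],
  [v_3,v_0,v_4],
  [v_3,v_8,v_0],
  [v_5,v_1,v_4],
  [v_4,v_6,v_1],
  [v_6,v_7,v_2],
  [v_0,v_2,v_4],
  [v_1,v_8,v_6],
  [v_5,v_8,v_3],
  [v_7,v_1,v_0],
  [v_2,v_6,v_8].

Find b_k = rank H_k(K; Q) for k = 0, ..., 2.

Fix the vertex order v_0 < v_1 < v_2 < v_3 < v_4 < v_5 < v_6 < v_7 < v_8 and write every simplex with vertices in increasing order. Then dim K = 2 and the simplices of K are:

  0-simplices (9): [v_0], [v_1], [v_2], [v_3], [v_4], [v_5], [v_6], [v_7], [v_8]
  1-simplices (27): (27 of them)
  2-simplices (18): (18 of them)

giving chain groups C_0 ≅ Z^9, C_1 ≅ Z^27, C_2 ≅ Z^18.

∂_1: C_1 → C_0 maps an edge to its endpoints' difference, ∂[p,q] = q − p.
The 9×27 boundary matrix has rank 8 and Smith normal form diag(1,1,1,1,1,1,1,1).

Boundary ∂_2: C_2 → C_1 acts by ∂[p,q,r] = [q,r] − [p,r] + [p,q]. For instance
  ∂[v_1,v_4,v_6] = [v_4,v_6] − [v_1,v_6] + [v_1,v_4],
  ∂[v_3,v_6,v_7] = [v_6,v_7] − [v_3,v_7] + [v_3,v_6].
As a 27×18 matrix over Z this has rank 17, with invariant factors (1,1,1,1,1,1,1,1,1,1,1,1,1,1,1,1,1).

Computing H_k = (kernel of ∂_k) / (image of ∂_{k+1}):

  H_0: rank C_0 − rank ∂_1 = 9 − 8 = 1, and the invariant factors of ∂_1 are all 1, so H_0 ≅ Z.
  H_1: rank ker ∂_1 − rank ∂_2 = (27 − 8) − 17 = 2, and the invariant factors of ∂_2 are all 1, so H_1 ≅ Z^2.
  H_2: rank ker ∂_2 − rank ∂_3 = (18 − 17) − 0 = 1, and there is no ∂_3, so H_2 ≅ Z.

As a check, the Euler characteristic is 9 − 27 + 18 = 0, which agrees with 1 − 2 + 1 = 0.
(K is a triangulation of the torus T^2.)

Hence the Betti numbers are b_0 = 1, b_1 = 2, b_2 = 1.

b_0 = 1, b_1 = 2, b_2 = 1.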